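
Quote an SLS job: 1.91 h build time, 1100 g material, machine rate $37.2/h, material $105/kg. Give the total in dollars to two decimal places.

Machine-time cost = 37.2 × 1.91 = $71.052.
Material cost = 105 × 1100/1000 = $115.50.
Job cost: 71.052 + 115.50 = 186.552 ≈ $186.55.

$186.55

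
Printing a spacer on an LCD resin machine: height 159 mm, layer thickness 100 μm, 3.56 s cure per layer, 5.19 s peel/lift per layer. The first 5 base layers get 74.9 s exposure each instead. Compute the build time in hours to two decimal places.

Number of layers: 159 / 0.1 → 1590 (rounded up).
Bottom layers: 5 × (74.9 + 5.19) → 400.45 s.
Remaining layers: 1585 × (3.56 + 5.19) → 13868.75 s.
Total = 400.45 + 13868.75 = 14269.2 s = 3.96 hours.

3.96 hours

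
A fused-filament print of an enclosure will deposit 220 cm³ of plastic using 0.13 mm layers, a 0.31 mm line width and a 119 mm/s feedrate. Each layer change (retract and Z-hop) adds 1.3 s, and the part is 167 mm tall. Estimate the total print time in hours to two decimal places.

Line area = 0.13 × 0.31, so 0.0403 mm².
Toolpath length = 220 cm³ / 0.0403 mm² = 220000 / 0.0403 = 5459057.1 mm.
Time extruding: 5459057.1 / 119 → 45874.4 s.
Layers = ⌈167/0.13⌉ = 1285.
Layer-change overhead = 1285 × 1.3, so 1670.5 s.
Altogether 45874.4 + 1670.5 = 47544.9 s, i.e. 13.21 hours.

13.21 hours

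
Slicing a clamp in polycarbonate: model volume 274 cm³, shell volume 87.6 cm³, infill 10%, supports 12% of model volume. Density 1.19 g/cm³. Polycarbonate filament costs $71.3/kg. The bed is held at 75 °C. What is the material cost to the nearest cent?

Infill region: 274 − 87.6 → 186.4 cm³.
Deposited infill = 0.10 × 186.4, so 18.64 cm³.
Support = 0.12 × 274, so 32.88 cm³.
Total printed volume = 87.6 + 18.64 + 32.88, so 139.12 cm³.
Mass = 139.12 × 1.19 = 165.5528 g.
Cost = 165.5528 g / 1000 × $71.3/kg = $11.80.

$11.80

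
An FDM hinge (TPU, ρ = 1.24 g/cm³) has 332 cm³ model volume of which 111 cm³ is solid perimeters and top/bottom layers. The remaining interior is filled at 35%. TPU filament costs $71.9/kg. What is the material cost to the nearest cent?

$16.79

Interior volume = 332 − 111 = 221 cm³.
Infill volume: 0.35 × 221 → 77.35 cm³.
Total printed volume = 111 + 77.35, so 188.35 cm³.
Mass: 188.35 × 1.24 → 233.554 g.
At $71.9/kg: 233.554/1000 × 71.9 = $16.79.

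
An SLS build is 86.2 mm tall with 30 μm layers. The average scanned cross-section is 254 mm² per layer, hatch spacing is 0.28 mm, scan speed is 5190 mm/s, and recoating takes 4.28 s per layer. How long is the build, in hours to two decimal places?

3.56 hours

Number of layers: 86.2 / 0.03 → 2874 (rounded up).
Scan path per layer: 254 / 0.28 → 907.1 mm.
Laser time per layer = 907.1 / 5190, so 0.1748 s.
Time per layer = 0.1748 + 4.28 = 4.4548 s.
Build time = 2874 × 4.4548 = 12803.0952 s = 3.56 hours.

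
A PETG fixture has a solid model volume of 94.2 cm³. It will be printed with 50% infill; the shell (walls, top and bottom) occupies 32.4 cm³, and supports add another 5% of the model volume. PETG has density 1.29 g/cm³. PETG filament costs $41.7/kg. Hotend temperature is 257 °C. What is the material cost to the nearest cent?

Infill region = 94.2 − 32.4, so 61.8 cm³.
Infill deposited = 0.50 × 61.8, so 30.9 cm³.
Support = 0.05 × 94.2, so 4.71 cm³.
Total printed volume = 32.4 + 30.9 + 4.71, so 68.01 cm³.
Mass = 68.01 × 1.29, so 87.7329 g.
At $41.7/kg: 87.7329/1000 × 41.7 = $3.66.

$3.66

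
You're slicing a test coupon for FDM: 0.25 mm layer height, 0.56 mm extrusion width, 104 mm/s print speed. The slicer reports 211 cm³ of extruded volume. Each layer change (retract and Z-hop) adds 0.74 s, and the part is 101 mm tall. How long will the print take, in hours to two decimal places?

Extrusion cross-section: 0.25 × 0.56 → 0.14 mm².
Path length: 211000 mm³ / 0.14 mm² → 1507142.9 mm.
Print-move time = 1507142.9 / 104 = 14491.8 s.
Layer count = ceil(101 / 0.25) = 404.
Non-print overhead: 404 × 0.74 → 298.96 s.
Altogether 14491.8 + 298.96 = 14790.76 s, i.e. 4.11 hours.

4.11 hours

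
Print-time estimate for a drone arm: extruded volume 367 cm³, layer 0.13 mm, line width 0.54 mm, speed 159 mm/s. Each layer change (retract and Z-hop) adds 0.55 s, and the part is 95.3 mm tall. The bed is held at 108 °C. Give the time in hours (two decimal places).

Bead cross-section = 0.13 × 0.54 = 0.0702 mm².
Path length: 367000 mm³ / 0.0702 mm² → 5227920.2 mm.
Time extruding: 5227920.2 / 159 → 32880 s.
Layer count = ceil(95.3 / 0.13) = 734.
Non-print overhead = 734 × 0.55 = 403.7 s.
Altogether 32880 + 403.7 = 33283.7 s, i.e. 9.25 hours.

9.25 hours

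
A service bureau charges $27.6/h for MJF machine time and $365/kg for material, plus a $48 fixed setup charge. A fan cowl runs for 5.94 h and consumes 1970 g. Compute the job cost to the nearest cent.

Machine-time cost = 27.6 × 5.94 = $163.944.
Material charge = 365 × 1970/1000 = $719.05.
Total = 163.944 + 719.05 + 48 = 930.994 ≈ $930.99.

$930.99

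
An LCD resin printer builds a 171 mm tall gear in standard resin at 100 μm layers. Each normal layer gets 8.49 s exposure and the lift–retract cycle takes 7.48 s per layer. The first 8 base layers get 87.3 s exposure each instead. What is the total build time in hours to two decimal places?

7.76 hours

Layer count = ceil(171 / 0.1) = 1710.
Burn-in layers = 8 × (87.3 + 7.48) = 758.24 s.
Remaining layers: 1702 × (8.49 + 7.48) → 27180.94 s.
Sum: 758.24 + 27180.94 = 27939.18 s → 7.76 hours.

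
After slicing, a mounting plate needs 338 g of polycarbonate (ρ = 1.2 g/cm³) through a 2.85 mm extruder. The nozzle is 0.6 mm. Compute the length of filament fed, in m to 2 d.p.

Extruded volume: 338/1.2 = 281.6667 cm³ (281666.7 mm³).
Cross-section of 2.85 mm filament: π·(2.85/2)² = 6.3794 mm².
L = V/A = 281666.7/6.3794 = 44152.54 mm → 44.15 m.

44.15 m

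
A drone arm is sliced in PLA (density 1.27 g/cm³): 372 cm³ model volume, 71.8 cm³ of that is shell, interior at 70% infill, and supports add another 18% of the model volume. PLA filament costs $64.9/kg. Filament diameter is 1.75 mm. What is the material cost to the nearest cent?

Infill region = 372 − 71.8, so 300.2 cm³.
Infill deposited = 0.70 × 300.2 = 210.14 cm³.
Support = 0.18 × 372 = 66.96 cm³.
Deposited volume: 71.8 + 210.14 + 66.96 → 348.9 cm³.
Mass = 348.9 × 1.27, so 443.103 g.
At $64.9/kg: 443.103/1000 × 64.9 = $28.76.

$28.76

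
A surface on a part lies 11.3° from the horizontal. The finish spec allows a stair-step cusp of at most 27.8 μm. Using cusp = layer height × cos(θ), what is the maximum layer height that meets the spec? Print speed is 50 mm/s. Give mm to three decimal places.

cos(11.3°) = 0.9806; t_max = 0.0278/0.9806 = 0.028 mm.

0.028 mm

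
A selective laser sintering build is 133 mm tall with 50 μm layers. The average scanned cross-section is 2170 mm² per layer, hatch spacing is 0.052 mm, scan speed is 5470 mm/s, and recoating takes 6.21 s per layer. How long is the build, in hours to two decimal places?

Layer count = ceil(133 / 0.05) = 2660.
Hatch length per layer = 2170 / 0.052, so 41730.8 mm.
Per-layer scan time: 41730.8 / 5470 → 7.629 s.
Layer cycle = 7.629 + 6.21, so 13.839 s.
2660 layers × 13.839 s/layer = 36811.74 s, i.e. 10.23 hours.

10.23 hours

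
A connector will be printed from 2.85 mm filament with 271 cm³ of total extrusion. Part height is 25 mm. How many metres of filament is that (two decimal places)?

A = π r² = π × 1.425² = 6.3794 mm².
Length = 271 cm³ / 6.3794 mm² = 271000 / 6.3794 = 42480.48 mm = 42.48 m.

42.48 m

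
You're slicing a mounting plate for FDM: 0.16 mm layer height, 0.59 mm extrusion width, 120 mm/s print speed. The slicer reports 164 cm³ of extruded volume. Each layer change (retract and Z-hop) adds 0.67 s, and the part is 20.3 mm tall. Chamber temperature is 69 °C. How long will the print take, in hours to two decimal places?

Bead cross-section = 0.16 × 0.59 = 0.0944 mm².
Total extruded path = 164000/0.0944 = 1737288.1 mm.
Print-move time = 1737288.1 / 120 = 14477.4 s.
Number of layers: 20.3 / 0.16 → 127 (rounded up).
Non-print overhead: 127 × 0.67 → 85.09 s.
Total = 14477.4 + 85.09 = 14562.49 s = 4.05 hours.

4.05 hours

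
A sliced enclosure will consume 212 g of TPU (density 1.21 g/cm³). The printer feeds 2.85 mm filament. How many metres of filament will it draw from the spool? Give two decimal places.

Volume = 212 g / 1.21 g·cm⁻³ = 175.2066 cm³ = 175206.6 mm³.
Filament cross-section = π × (2.85/2)² = 6.3794 mm².
L = V/A = 175206.6/6.3794 = 27464.43 mm → 27.46 m.

27.46 m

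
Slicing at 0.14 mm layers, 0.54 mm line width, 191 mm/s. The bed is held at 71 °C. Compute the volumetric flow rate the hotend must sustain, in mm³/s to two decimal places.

14.44

Extrusion cross-section = 0.14 × 0.54, so 0.0756 mm².
Q = v·A = 191 × 0.0756 = 14.44 mm³/s.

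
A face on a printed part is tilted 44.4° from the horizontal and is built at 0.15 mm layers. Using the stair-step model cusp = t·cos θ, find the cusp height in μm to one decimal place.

107.2 μm

h_c = t·cos θ = 0.15 × 0.7145 = 0.107175 mm (107.2 μm).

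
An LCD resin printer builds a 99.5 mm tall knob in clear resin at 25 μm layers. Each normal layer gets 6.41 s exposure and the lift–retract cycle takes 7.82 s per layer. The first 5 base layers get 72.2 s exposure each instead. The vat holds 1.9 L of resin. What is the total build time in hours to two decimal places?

15.82 hours

Layers = ⌈99.5/0.025⌉ = 3980.
Burn-in layers: 5 × (72.2 + 7.82) → 400.1 s.
Regular layers = 3975 × (6.41 + 7.82) = 56564.25 s.
Sum: 400.1 + 56564.25 = 56964.35 s → 15.82 hours.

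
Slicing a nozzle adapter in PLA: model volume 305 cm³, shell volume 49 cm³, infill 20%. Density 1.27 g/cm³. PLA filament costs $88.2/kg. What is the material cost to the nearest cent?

Infill region = 305 − 49 = 256 cm³.
Infill volume = 0.20 × 256, so 51.2 cm³.
Deposited volume: 49 + 51.2 → 100.2 cm³.
Mass = 100.2 × 1.27, so 127.254 g.
Cost = 127.254 g / 1000 × $88.2/kg = $11.22.

$11.22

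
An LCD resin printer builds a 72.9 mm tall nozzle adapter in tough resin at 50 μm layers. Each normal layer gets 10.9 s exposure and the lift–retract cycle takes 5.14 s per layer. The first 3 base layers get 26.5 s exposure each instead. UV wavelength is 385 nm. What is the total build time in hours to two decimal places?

6.51 hours

Layers = ⌈72.9/0.05⌉ = 1458.
Bottom layers = 3 × (26.5 + 5.14) = 94.92 s.
Remaining layers = 1455 × (10.9 + 5.14), so 23338.2 s.
Total = 94.92 + 23338.2 = 23433.12 s = 6.51 hours.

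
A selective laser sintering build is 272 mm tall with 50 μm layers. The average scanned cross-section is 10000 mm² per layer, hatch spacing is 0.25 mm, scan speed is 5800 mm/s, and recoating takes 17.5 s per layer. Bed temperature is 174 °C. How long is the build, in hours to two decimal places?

36.87 hours

Layer count = ceil(272 / 0.05) = 5440.
Scan path per layer = 10000 / 0.25 = 40000 mm.
Laser time per layer = 40000 / 5800 = 6.8966 s.
Per-layer time = 6.8966 + 17.5, so 24.3966 s.
5440 layers × 24.3966 s/layer = 132717.504 s, i.e. 36.87 hours.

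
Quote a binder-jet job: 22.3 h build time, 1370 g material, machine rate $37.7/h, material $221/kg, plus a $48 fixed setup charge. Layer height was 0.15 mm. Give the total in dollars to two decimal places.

$1191.48

Machine cost: 37.7 × 22.3 → $840.71.
Material charge: 221 × 1370/1000 → $302.77.
Total = 840.71 + 302.77 + 48 = $1191.48.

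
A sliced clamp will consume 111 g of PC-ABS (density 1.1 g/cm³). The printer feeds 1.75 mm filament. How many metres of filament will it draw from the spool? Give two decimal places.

41.95 m

Volume = 111 g / 1.1 g·cm⁻³ = 100.9091 cm³ = 100909.1 mm³.
A = π r² = π × 0.875² = 2.4053 mm².
L = V/A = 100909.1/2.4053 = 41952.81 mm → 41.95 m.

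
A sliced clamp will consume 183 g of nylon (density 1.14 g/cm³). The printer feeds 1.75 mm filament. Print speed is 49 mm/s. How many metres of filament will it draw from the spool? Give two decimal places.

Volume = 183 g / 1.14 g·cm⁻³ = 160.5263 cm³ = 160526.3 mm³.
A = π r² = π × 0.875² = 2.4053 mm².
Length = 160526.3 / 2.4053 = 66738.58 mm = 66.74 m.

66.74 m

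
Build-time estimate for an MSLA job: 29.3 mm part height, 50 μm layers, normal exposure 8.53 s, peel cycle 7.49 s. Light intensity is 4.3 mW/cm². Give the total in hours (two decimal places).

Number of layers: 29.3 / 0.05 → 586 (rounded up).
Cycle time: 8.53 + 7.49 → 16.02 s.
Total = 586 × 16.02 = 9387.72 s = 2.61 hours.

2.61 hours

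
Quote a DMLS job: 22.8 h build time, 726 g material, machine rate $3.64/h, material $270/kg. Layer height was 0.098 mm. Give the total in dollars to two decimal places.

$279.01

Machine-time cost: 3.64 × 22.8 → $82.992.
Material cost: 270 × 726/1000 → $196.02.
Job cost: 82.992 + 196.02 = 279.012 ≈ $279.01.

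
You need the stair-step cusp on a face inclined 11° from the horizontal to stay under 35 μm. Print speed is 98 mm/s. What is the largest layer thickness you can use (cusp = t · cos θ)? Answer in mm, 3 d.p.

0.036 mm

cos(11°) = 0.9816; t_max = 0.035/0.9816 = 0.036 mm.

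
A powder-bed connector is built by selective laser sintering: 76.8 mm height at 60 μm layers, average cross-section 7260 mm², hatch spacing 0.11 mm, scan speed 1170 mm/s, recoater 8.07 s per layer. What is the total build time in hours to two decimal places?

22.93 hours

Number of layers: 76.8 / 0.06 → 1280 (rounded up).
Per-layer scan distance = 7260 / 0.11 = 66000 mm.
Laser time per layer = 66000 / 1170 = 56.4103 s.
Per-layer time = 56.4103 + 8.07 = 64.4803 s.
Build time = 1280 × 64.4803 = 82534.784 s = 22.93 hours.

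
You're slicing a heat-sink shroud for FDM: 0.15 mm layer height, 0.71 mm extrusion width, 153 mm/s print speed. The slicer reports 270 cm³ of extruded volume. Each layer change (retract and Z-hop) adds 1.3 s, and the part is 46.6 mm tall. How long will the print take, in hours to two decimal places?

Bead cross-section: 0.15 × 0.71 → 0.1065 mm².
Total extruded path = 270000/0.1065 = 2535211.3 mm.
Print-move time = 2535211.3 / 153, so 16570 s.
Layer count = ceil(46.6 / 0.15) = 311.
Z-hop total = 311 × 1.3 = 404.3 s.
Altogether 16570 + 404.3 = 16974.3 s, i.e. 4.72 hours.

4.72 hours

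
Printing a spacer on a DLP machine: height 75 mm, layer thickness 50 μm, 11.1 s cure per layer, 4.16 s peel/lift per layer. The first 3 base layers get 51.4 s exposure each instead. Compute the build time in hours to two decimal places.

Number of layers: 75 / 0.05 → 1500 (rounded up).
Burn-in layers = 3 × (51.4 + 4.16) = 166.68 s.
Regular layers = 1497 × (11.1 + 4.16) = 22844.22 s.
Total = 166.68 + 22844.22 = 23010.9 s = 6.39 hours.

6.39 hours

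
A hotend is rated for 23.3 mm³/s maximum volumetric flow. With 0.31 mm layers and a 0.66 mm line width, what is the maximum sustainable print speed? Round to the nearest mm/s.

114 mm/s

A = 0.31 × 0.66 = 0.2046 mm².
v_max = Q/A = 23.3/0.2046 = 113.88 mm/s → 114 mm/s.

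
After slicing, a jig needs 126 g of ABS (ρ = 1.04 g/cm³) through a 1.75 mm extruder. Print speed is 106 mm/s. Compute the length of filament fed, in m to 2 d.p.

50.37 m

Extruded volume: 126/1.04 = 121.1538 cm³ (121153.8 mm³).
A = π r² = π × 0.875² = 2.4053 mm².
Length = 121153.8 / 2.4053 = 50369.52 mm = 50.37 m.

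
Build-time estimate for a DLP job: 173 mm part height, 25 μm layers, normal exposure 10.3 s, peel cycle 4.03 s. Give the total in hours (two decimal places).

Layers = ⌈173/0.025⌉ = 6920.
Cycle time = 10.3 + 4.03 = 14.33 s.
Total = 6920 × 14.33 = 99163.6 s = 27.55 hours.

27.55 hours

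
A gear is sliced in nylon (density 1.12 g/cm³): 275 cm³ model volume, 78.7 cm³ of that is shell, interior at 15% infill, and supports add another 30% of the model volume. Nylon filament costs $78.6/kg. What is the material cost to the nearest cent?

$16.78

Infill region = 275 − 78.7, so 196.3 cm³.
Infill volume = 0.15 × 196.3 = 29.445 cm³.
Support = 0.30 × 275 = 82.5 cm³.
Total extruded = 78.7 + 29.445 + 82.5, so 190.645 cm³.
Mass = 190.645 × 1.12, so 213.5224 g.
Cost = 213.5224 g / 1000 × $78.6/kg = $16.78.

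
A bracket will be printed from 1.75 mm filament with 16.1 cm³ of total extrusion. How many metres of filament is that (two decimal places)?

6.69 m

Filament cross-section = π × (1.75/2)² = 2.4053 mm².
L = 16100 mm³ / 2.4053 mm² = 6693.55 mm, i.e. 6.69 m.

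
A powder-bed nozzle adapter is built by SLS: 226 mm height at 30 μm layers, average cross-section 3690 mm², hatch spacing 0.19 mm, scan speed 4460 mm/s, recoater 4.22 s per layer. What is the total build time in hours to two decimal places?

Layer count = ceil(226 / 0.03) = 7534.
Per-layer scan distance = 3690 / 0.19 = 19421.1 mm.
Per-layer scan time = 19421.1 / 4460 = 4.3545 s.
Time per layer = 4.3545 + 4.22, so 8.5745 s.
Build time = 7534 × 8.5745 = 64600.283 s = 17.94 hours.

17.94 hours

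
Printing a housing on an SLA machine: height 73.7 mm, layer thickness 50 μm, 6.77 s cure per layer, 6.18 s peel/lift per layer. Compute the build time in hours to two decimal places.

Number of layers: 73.7 / 0.05 → 1474 (rounded up).
Cycle time = 6.77 + 6.18, so 12.95 s.
Build time: 1474 × 12.95 s = 19088.3 s, i.e. 5.30 hours.

5.30 hours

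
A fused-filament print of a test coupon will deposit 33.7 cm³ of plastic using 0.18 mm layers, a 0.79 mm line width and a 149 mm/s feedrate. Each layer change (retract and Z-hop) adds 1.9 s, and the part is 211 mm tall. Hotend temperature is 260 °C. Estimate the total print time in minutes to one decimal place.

Line area = 0.18 × 0.79, so 0.1422 mm².
Total extruded path = 33700/0.1422 = 236990.2 mm.
Extrusion time: 236990.2 / 149 → 1590.5 s.
Layers = ⌈211/0.18⌉ = 1173.
Z-hop total: 1173 × 1.9 → 2228.7 s.
Altogether 1590.5 + 2228.7 = 3819.2 s, i.e. 63.7 minutes.

63.7 minutes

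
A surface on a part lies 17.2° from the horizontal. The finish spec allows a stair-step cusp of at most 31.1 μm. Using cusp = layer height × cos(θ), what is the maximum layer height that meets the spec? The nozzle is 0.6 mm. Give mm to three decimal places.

0.033 mm

cos(17.2°) = 0.9553; t_max = 0.0311/0.9553 = 0.033 mm.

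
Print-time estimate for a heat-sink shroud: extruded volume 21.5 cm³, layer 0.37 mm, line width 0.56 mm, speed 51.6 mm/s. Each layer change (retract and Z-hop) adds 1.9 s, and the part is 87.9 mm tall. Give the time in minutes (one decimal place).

Bead cross-section: 0.37 × 0.56 → 0.2072 mm².
Path length: 21500 mm³ / 0.2072 mm² → 103764.5 mm.
Print-move time = 103764.5 / 51.6, so 2010.9 s.
Layer count = ceil(87.9 / 0.37) = 238.
Layer-change overhead = 238 × 1.9 = 452.2 s.
Total = 2010.9 + 452.2 = 2463.1 s = 41.1 minutes.

41.1 minutes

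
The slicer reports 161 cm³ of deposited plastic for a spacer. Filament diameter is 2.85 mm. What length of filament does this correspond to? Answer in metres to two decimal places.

Filament cross-section = π × (2.85/2)² = 6.3794 mm².
L = 161000 mm³ / 6.3794 mm² = 25237.48 mm, i.e. 25.24 m.

25.24 m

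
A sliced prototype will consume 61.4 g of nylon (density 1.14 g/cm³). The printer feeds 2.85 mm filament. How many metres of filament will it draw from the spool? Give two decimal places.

8.44 m

Volume = 61.4 g / 1.14 g·cm⁻³ = 53.8596 cm³ = 53859.6 mm³.
Filament cross-section = π × (2.85/2)² = 6.3794 mm².
L = V/A = 53859.6/6.3794 = 8442.74 mm → 8.44 m.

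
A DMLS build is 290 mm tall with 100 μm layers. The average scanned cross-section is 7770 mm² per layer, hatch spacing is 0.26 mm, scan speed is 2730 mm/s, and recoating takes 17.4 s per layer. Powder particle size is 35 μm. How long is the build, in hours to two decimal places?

22.83 hours

Layers = ⌈290/0.1⌉ = 2900.
Hatch length per layer = 7770 / 0.26, so 29884.6 mm.
Laser time per layer: 29884.6 / 2730 → 10.9467 s.
Layer cycle = 10.9467 + 17.4, so 28.3467 s.
Build time = 2900 × 28.3467 = 82205.43 s = 22.83 hours.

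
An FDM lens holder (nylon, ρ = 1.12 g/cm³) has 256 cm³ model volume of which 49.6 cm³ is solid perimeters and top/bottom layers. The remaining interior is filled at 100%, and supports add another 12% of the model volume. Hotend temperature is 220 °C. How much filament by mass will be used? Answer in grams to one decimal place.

Infill region = 256 − 49.6 = 206.4 cm³.
Infill deposited: 1.00 × 206.4 → 206.4 cm³.
Support: 0.12 × 256 → 30.72 cm³.
Deposited volume = 49.6 + 206.4 + 30.72, so 286.72 cm³.
Mass = 286.72 × 1.12 = 321.1264 g.

321.1 g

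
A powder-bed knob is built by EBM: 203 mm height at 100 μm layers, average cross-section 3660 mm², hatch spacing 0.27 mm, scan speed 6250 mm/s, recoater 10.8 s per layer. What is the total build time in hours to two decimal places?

Layers = ⌈203/0.1⌉ = 2030.
Per-layer scan distance = 3660 / 0.27, so 13555.6 mm.
Beam time per layer: 13555.6 / 6250 → 2.1689 s.
Per-layer time: 2.1689 + 10.8 → 12.9689 s.
2030 layers × 12.9689 s/layer = 26326.867 s, i.e. 7.31 hours.

7.31 hours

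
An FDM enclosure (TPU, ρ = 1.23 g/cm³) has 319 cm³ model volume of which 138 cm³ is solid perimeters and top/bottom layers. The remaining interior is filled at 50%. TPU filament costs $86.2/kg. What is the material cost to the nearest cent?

$24.23

Infill region: 319 − 138 → 181 cm³.
Infill deposited: 0.50 × 181 → 90.5 cm³.
Total printed volume = 138 + 90.5, so 228.5 cm³.
Mass = 228.5 × 1.23 = 281.055 g.
Cost = 281.055 g / 1000 × $86.2/kg = $24.23.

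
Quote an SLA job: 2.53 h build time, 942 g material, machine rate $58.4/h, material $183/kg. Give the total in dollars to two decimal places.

$320.14

Time charge: 58.4 × 2.53 → $147.752.
Material charge = 183 × 942/1000 = $172.386.
Job cost: 147.752 + 172.386 = 320.138 ≈ $320.14.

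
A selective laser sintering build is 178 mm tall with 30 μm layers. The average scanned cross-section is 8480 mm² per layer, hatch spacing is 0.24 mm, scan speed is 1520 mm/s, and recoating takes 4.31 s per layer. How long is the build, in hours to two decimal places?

Number of layers: 178 / 0.03 → 5934 (rounded up).
Hatch length per layer = 8480 / 0.24, so 35333.3 mm.
Scan time per layer: 35333.3 / 1520 → 23.2456 s.
Time per layer: 23.2456 + 4.31 → 27.5556 s.
5934 layers × 27.5556 s/layer = 163514.9304 s, i.e. 45.42 hours.

45.42 hours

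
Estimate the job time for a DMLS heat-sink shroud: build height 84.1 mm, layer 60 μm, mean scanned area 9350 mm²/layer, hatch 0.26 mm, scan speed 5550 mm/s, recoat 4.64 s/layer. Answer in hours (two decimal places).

4.33 hours

Layer count = ceil(84.1 / 0.06) = 1402.
Hatch length per layer = 9350 / 0.26 = 35961.5 mm.
Scan time per layer: 35961.5 / 5550 → 6.4795 s.
Layer cycle: 6.4795 + 4.64 → 11.1195 s.
1402 layers × 11.1195 s/layer = 15589.539 s, i.e. 4.33 hours.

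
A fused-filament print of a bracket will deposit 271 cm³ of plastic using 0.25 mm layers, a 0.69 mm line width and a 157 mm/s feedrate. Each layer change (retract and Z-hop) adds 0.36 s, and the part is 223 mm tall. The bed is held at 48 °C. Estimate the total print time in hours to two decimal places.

Line area: 0.25 × 0.69 → 0.1725 mm².
Path length: 271000 mm³ / 0.1725 mm² → 1571014.5 mm.
Extrusion time = 1571014.5 / 157 = 10006.5 s.
Number of layers: 223 / 0.25 → 892 (rounded up).
Z-hop total: 892 × 0.36 → 321.12 s.
Total = 10006.5 + 321.12 = 10327.62 s = 2.87 hours.

2.87 hours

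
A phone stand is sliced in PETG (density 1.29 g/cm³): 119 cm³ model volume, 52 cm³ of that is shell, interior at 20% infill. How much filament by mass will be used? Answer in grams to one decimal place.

84.4 g

Interior volume: 119 − 52 → 67 cm³.
Infill deposited = 0.20 × 67 = 13.4 cm³.
Total extruded = 52 + 13.4 = 65.4 cm³.
Mass = 65.4 × 1.29, so 84.366 g.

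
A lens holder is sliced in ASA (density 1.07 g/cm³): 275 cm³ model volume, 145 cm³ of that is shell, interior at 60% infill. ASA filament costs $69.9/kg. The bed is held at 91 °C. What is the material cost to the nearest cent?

Volume inside the shell = 275 − 145, so 130 cm³.
Deposited infill: 0.60 × 130 → 78 cm³.
Total printed volume = 145 + 78, so 223 cm³.
Mass = 223 × 1.07 = 238.61 g.
Cost = 238.61 g / 1000 × $69.9/kg = $16.68.

$16.68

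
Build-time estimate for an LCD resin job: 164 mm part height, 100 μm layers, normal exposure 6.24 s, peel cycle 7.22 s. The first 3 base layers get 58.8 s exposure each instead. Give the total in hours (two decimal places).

6.18 hours

Layers = ⌈164/0.1⌉ = 1640.
Bottom layers = 3 × (58.8 + 7.22) = 198.06 s.
Remaining layers: 1637 × (6.24 + 7.22) → 22034.02 s.
Sum: 198.06 + 22034.02 = 22232.08 s → 6.18 hours.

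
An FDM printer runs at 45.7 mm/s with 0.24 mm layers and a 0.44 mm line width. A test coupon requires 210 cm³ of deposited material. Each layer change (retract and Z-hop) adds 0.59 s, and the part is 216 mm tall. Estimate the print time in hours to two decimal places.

12.24 hours

Extrusion cross-section = 0.24 × 0.44, so 0.1056 mm².
Toolpath length = 210 cm³ / 0.1056 mm² = 210000 / 0.1056 = 1988636.4 mm.
Extrusion time: 1988636.4 / 45.7 → 43515 s.
Layers = ⌈216/0.24⌉ = 900.
Non-print overhead: 900 × 0.59 → 531 s.
Total = 43515 + 531 = 44046 s = 12.24 hours.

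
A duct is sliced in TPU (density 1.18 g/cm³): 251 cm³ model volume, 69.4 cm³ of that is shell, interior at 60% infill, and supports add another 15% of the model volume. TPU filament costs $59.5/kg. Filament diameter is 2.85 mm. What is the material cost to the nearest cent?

$15.17

Infill region = 251 − 69.4, so 181.6 cm³.
Deposited infill = 0.60 × 181.6, so 108.96 cm³.
Support = 0.15 × 251, so 37.65 cm³.
Total printed volume = 69.4 + 108.96 + 37.65 = 216.01 cm³.
Mass = 216.01 × 1.18 = 254.8918 g.
Cost = 254.8918 g / 1000 × $59.5/kg = $15.17.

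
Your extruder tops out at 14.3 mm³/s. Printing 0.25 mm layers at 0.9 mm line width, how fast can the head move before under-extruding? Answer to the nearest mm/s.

64 mm/s

Bead cross-section = 0.25 × 0.9, so 0.225 mm².
Max speed = 14.3 / 0.225 = 63.56 ≈ 64 mm/s.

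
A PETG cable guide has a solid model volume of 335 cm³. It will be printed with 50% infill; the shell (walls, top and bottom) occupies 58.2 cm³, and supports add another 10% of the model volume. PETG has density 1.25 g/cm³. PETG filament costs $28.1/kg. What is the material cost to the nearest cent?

$8.08

Volume inside the shell = 335 − 58.2 = 276.8 cm³.
Infill volume: 0.50 × 276.8 → 138.4 cm³.
Support = 0.10 × 335, so 33.5 cm³.
Deposited volume = 58.2 + 138.4 + 33.5 = 230.1 cm³.
Mass = 230.1 × 1.25, so 287.625 g.
Cost = 287.625 g / 1000 × $28.1/kg = $8.08.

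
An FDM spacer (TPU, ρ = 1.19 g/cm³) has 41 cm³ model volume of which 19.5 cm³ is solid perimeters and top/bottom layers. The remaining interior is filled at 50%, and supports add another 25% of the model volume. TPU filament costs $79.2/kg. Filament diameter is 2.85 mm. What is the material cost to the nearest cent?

Volume inside the shell: 41 − 19.5 → 21.5 cm³.
Infill volume = 0.50 × 21.5, so 10.75 cm³.
Support = 0.25 × 41 = 10.25 cm³.
Deposited volume: 19.5 + 10.75 + 10.25 → 40.5 cm³.
Mass: 40.5 × 1.19 → 48.195 g.
At $79.2/kg: 48.195/1000 × 79.2 = $3.82.

$3.82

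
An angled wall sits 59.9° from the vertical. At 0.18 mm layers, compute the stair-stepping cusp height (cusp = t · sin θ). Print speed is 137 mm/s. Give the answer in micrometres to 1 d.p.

155.7 μm

sin(59.9°) = 0.8652, so cusp = 0.18 × 0.8652 = 0.155736 mm → 155.7 μm.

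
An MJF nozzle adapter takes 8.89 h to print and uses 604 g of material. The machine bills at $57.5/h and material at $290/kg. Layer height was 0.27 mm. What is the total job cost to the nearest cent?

$686.34

Time charge = 57.5 × 8.89, so $511.175.
Feedstock cost = 290 × 604/1000, so $175.16.
Total = 511.175 + 175.16 = 686.335 ≈ $686.34.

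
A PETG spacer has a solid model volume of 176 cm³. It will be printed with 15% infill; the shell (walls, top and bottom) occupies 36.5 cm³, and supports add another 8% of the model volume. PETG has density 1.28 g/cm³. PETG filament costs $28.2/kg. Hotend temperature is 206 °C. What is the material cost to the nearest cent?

Volume inside the shell = 176 − 36.5, so 139.5 cm³.
Infill volume = 0.15 × 139.5 = 20.925 cm³.
Support: 0.08 × 176 → 14.08 cm³.
Total printed volume: 36.5 + 20.925 + 14.08 → 71.505 cm³.
Mass: 71.505 × 1.28 → 91.5264 g.
At $28.2/kg: 91.5264/1000 × 28.2 = $2.58.

$2.58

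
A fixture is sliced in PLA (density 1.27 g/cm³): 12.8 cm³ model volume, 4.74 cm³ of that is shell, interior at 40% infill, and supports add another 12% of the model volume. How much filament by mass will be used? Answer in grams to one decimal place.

Infill region = 12.8 − 4.74, so 8.06 cm³.
Infill deposited = 0.40 × 8.06 = 3.224 cm³.
Support = 0.12 × 12.8 = 1.536 cm³.
Total printed volume = 4.74 + 3.224 + 1.536, so 9.5 cm³.
Mass: 9.5 × 1.27 → 12.065 g.

12.1 g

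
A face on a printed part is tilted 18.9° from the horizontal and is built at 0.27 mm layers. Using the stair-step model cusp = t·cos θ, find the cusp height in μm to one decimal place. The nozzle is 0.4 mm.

255.4 μm

h_c = t·cos θ = 0.27 × 0.9461 = 0.255447 mm (255.4 μm).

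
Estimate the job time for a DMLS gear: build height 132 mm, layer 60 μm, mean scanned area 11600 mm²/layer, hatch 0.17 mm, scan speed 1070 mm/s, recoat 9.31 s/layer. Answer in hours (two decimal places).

44.66 hours

Layers = ⌈132/0.06⌉ = 2200.
Scan path per layer = 11600 / 0.17 = 68235.3 mm.
Per-layer scan time = 68235.3 / 1070 = 63.7713 s.
Time per layer = 63.7713 + 9.31 = 73.0813 s.
2200 layers × 73.0813 s/layer = 160778.86 s, i.e. 44.66 hours.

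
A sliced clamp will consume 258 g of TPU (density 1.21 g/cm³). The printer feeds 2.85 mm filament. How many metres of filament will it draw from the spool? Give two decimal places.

33.42 m

Volume = 258 g / 1.21 g·cm⁻³ = 213.2231 cm³ = 213223.1 mm³.
A = π r² = π × 1.425² = 6.3794 mm².
Length = 213223.1 / 6.3794 = 33423.69 mm = 33.42 m.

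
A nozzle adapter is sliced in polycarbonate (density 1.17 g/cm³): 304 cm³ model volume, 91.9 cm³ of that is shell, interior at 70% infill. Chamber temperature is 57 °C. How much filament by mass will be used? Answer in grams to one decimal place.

281.2 g

Volume inside the shell = 304 − 91.9, so 212.1 cm³.
Deposited infill: 0.70 × 212.1 → 148.47 cm³.
Deposited volume = 91.9 + 148.47 = 240.37 cm³.
Mass: 240.37 × 1.17 → 281.2329 g.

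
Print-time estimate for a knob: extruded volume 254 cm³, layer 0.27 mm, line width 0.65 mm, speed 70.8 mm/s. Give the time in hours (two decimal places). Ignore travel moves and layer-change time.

Line area = 0.27 × 0.65, so 0.1755 mm².
Path length: 254000 mm³ / 0.1755 mm² → 1447293.4 mm.
Extrusion time = 1447293.4 / 70.8 = 20442 s.
In the requested units: 20442 s = 5.68 hours.

5.68 hours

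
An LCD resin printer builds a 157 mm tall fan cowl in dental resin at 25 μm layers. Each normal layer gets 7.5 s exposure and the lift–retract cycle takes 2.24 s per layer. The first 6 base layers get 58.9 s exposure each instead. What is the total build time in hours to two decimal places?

17.08 hours

Layer count = ceil(157 / 0.025) = 6280.
Base layers = 6 × (58.9 + 2.24), so 366.84 s.
Remaining layers = 6274 × (7.5 + 2.24), so 61108.76 s.
Sum: 366.84 + 61108.76 = 61475.6 s → 17.08 hours.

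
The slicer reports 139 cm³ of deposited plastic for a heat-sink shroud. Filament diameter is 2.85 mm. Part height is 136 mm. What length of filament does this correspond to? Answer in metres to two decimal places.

21.79 m

Cross-section of 2.85 mm filament: π·(2.85/2)² = 6.3794 mm².
L = 139000 mm³ / 6.3794 mm² = 21788.88 mm, i.e. 21.79 m.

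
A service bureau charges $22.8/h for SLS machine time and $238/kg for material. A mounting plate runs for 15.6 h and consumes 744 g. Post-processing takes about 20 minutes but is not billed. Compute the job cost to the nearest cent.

$532.75

Machine-time cost = 22.8 × 15.6, so $355.68.
Feedstock cost = 238 × 744/1000 = $177.072.
Job cost: 355.68 + 177.072 = 532.752 ≈ $532.75.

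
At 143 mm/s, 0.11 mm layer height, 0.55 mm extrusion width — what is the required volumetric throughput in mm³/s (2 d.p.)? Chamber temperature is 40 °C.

8.65

Bead cross-section = 0.11 × 0.55, so 0.0605 mm².
Q = v·A = 143 × 0.0605 = 8.65 mm³/s.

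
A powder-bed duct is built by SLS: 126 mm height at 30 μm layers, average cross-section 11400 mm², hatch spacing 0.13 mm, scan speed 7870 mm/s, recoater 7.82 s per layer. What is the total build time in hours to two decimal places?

Number of layers: 126 / 0.03 → 4200 (rounded up).
Scan path per layer = 11400 / 0.13, so 87692.3 mm.
Scan time per layer: 87692.3 / 7870 → 11.1426 s.
Time per layer = 11.1426 + 7.82, so 18.9626 s.
Total: 4200 × 18.9626 s = 79642.92 s → 22.12 hours.

22.12 hours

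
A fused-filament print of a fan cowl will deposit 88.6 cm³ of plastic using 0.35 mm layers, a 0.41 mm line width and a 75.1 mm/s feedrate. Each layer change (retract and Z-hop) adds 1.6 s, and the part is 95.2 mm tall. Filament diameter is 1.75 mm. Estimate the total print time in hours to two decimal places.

2.40 hours

Line area = 0.35 × 0.41 = 0.1435 mm².
Total extruded path = 88600/0.1435 = 617421.6 mm.
Print-move time = 617421.6 / 75.1 = 8221.3 s.
Layer count = ceil(95.2 / 0.35) = 272.
Layer-change overhead = 272 × 1.6, so 435.2 s.
Total = 8221.3 + 435.2 = 8656.5 s = 2.40 hours.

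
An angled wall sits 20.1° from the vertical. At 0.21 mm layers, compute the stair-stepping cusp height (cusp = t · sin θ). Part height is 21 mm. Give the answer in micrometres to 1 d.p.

72.2 μm

h_c = t·sin θ = 0.21 × 0.3437 = 0.072177 mm (72.2 μm).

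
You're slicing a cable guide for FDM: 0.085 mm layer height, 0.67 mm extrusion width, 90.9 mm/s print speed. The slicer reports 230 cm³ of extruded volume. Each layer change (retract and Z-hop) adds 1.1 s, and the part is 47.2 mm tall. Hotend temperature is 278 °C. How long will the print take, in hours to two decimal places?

Bead cross-section = 0.085 × 0.67, so 0.05695 mm².
Total extruded path = 230000/0.05695 = 4038630.4 mm.
Time extruding = 4038630.4 / 90.9 = 44429.4 s.
Number of layers: 47.2 / 0.085 → 556 (rounded up).
Non-print overhead = 556 × 1.1, so 611.6 s.
Total = 44429.4 + 611.6 = 45041 s = 12.51 hours.

12.51 hours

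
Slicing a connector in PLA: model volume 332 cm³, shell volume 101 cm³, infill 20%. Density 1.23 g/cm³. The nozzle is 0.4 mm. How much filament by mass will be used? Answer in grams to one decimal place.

181.1 g

Volume inside the shell: 332 − 101 → 231 cm³.
Infill deposited: 0.20 × 231 → 46.2 cm³.
Total extruded: 101 + 46.2 → 147.2 cm³.
Mass: 147.2 × 1.23 → 181.056 g.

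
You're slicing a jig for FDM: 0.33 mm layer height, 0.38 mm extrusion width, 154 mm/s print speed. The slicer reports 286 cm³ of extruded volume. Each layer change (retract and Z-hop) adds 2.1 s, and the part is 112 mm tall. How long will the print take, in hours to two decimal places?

4.31 hours

Line area: 0.33 × 0.38 → 0.1254 mm².
Path length: 286000 mm³ / 0.1254 mm² → 2280701.8 mm.
Extrusion time = 2280701.8 / 154, so 14809.8 s.
Layers = ⌈112/0.33⌉ = 340.
Non-print overhead = 340 × 2.1, so 714 s.
Total = 14809.8 + 714 = 15523.8 s = 4.31 hours.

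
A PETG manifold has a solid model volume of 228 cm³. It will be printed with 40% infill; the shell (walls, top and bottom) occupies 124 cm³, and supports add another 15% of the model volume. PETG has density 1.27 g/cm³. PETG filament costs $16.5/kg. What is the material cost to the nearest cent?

Volume inside the shell = 228 − 124 = 104 cm³.
Infill deposited = 0.40 × 104, so 41.6 cm³.
Support = 0.15 × 228 = 34.2 cm³.
Total printed volume: 124 + 41.6 + 34.2 → 199.8 cm³.
Mass: 199.8 × 1.27 → 253.746 g.
Cost = 253.746 g / 1000 × $16.5/kg = $4.19.

$4.19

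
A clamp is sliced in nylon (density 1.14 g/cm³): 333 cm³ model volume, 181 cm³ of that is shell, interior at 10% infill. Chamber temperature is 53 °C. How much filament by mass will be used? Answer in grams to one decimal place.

Volume inside the shell = 333 − 181, so 152 cm³.
Infill volume = 0.10 × 152, so 15.2 cm³.
Total printed volume = 181 + 15.2, so 196.2 cm³.
Mass = 196.2 × 1.14 = 223.668 g.

223.7 g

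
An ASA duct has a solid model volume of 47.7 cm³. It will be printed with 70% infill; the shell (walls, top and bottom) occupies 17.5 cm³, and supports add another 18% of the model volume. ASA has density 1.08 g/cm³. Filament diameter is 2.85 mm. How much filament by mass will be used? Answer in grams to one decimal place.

Volume inside the shell = 47.7 − 17.5 = 30.2 cm³.
Deposited infill = 0.70 × 30.2 = 21.14 cm³.
Support = 0.18 × 47.7 = 8.586 cm³.
Deposited volume: 17.5 + 21.14 + 8.586 → 47.226 cm³.
Mass = 47.226 × 1.08 = 51.00408 g.

51.0 g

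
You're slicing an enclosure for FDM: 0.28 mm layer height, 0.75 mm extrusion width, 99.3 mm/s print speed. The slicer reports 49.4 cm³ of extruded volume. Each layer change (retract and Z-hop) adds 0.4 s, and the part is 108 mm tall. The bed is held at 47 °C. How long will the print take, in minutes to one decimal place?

42.1 minutes

Line area = 0.28 × 0.75 = 0.21 mm².
Toolpath length = 49.4 cm³ / 0.21 mm² = 49400 / 0.21 = 235238.1 mm.
Extrusion time: 235238.1 / 99.3 → 2369 s.
Number of layers: 108 / 0.28 → 386 (rounded up).
Layer-change overhead = 386 × 0.4, so 154.4 s.
Altogether 2369 + 154.4 = 2523.4 s, i.e. 42.1 minutes.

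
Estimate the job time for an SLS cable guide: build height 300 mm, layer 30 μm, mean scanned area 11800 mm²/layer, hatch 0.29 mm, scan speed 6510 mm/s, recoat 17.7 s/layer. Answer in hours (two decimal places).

Number of layers: 300 / 0.03 → 10000 (rounded up).
Per-layer scan distance = 11800 / 0.29 = 40689.7 mm.
Per-layer scan time = 40689.7 / 6510 = 6.2503 s.
Layer cycle: 6.2503 + 17.7 → 23.9503 s.
Total: 10000 × 23.9503 s = 239503 s → 66.53 hours.

66.53 hours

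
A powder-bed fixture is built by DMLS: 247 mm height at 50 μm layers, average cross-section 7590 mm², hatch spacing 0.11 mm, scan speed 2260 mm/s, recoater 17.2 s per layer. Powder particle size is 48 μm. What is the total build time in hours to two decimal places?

Number of layers: 247 / 0.05 → 4940 (rounded up).
Per-layer scan distance = 7590 / 0.11 = 69000 mm.
Per-layer scan time = 69000 / 2260, so 30.531 s.
Layer cycle = 30.531 + 17.2 = 47.731 s.
4940 layers × 47.731 s/layer = 235791.14 s, i.e. 65.50 hours.

65.50 hours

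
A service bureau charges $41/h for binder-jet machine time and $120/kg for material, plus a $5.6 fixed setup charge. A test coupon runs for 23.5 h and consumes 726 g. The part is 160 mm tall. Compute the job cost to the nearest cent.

Time charge: 41 × 23.5 → $963.50.
Material cost: 120 × 726/1000 → $87.12.
Adding setup: 963.50 + 87.12 + 5.6 → $1056.22.

$1056.22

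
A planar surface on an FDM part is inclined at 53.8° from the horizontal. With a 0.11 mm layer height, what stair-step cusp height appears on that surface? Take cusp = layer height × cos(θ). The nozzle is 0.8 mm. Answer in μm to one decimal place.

65.0 μm

h_c = t·cos θ = 0.11 × 0.5906 = 0.064966 mm (65.0 μm).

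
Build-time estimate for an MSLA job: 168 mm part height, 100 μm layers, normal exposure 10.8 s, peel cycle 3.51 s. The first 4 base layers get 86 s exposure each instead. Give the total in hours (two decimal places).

Number of layers: 168 / 0.1 → 1680 (rounded up).
Burn-in layers: 4 × (86 + 3.51) → 358.04 s.
Normal layers = 1676 × (10.8 + 3.51) = 23983.56 s.
Sum: 358.04 + 23983.56 = 24341.6 s → 6.76 hours.

6.76 hours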